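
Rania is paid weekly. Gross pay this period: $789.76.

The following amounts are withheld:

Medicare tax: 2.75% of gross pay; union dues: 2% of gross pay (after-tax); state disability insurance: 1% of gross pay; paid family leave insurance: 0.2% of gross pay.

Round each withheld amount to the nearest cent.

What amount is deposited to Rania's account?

$742.76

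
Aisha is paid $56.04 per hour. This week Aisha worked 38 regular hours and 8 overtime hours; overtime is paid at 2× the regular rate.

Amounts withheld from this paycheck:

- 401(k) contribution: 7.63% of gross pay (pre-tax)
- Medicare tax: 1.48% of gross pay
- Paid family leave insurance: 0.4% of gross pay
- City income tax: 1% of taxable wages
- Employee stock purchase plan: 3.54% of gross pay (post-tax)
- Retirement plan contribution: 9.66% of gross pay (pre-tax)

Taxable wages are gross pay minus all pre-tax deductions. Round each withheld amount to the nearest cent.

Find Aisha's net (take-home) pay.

Regular pay: 38 × $56.04 = $2,129.52
Overtime pay: 8 × $56.04 × 2 = $896.64
Gross pay = $2,129.52 + $896.64 = $3,026.16
401(k) contribution: $3,026.16 × 0.0763 = $230.90
Retirement plan contribution: $3,026.16 × 0.0966 = $292.33
Pre-tax total = $230.90 + $292.33 = $523.23
Taxable wages = $3,026.16 − $523.23 = $2,502.93
City income tax: $2,502.93 × 0.01 = $25.03
Medicare tax: $3,026.16 × 0.0148 = $44.79
Paid family leave insurance: $3,026.16 × 0.004 = $12.10
Employee stock purchase plan: $3,026.16 × 0.0354 = $107.13
Total deductions = $230.90 + $292.33 + $25.03 + $44.79 + $12.10 + $107.13 = $712.28
Net pay = $3,026.16 − $712.28 = $2,313.88

$2,313.88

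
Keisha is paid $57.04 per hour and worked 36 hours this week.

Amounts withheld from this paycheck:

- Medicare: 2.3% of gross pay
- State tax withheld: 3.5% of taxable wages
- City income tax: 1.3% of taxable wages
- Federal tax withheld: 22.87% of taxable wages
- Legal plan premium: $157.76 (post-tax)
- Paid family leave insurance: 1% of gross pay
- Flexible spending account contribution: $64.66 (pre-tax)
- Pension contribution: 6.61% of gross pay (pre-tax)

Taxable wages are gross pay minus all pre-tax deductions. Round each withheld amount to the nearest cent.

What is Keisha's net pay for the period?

$1114.79

Gross pay: 36 × $57.04 = $2053.44
Pension contribution: $2053.44 × 0.0661 = $135.73
Flexible spending account contribution: $64.66
Pre-tax total = $135.73 + $64.66 = $200.39
Taxable wages = $2053.44 − $200.39 = $1853.05
State tax withheld: $1853.05 × 0.035 = $64.86
City income tax: $1853.05 × 0.013 = $24.09
Federal tax withheld: $1853.05 × 0.2287 = $423.79
Paid family leave insurance: $2053.44 × 0.01 = $20.53
Medicare: $2053.44 × 0.023 = $47.23
Legal plan premium: $157.76
Total deductions = $135.73 + $64.66 + $64.86 + $24.09 + $423.79 + $20.53 + $47.23 + $157.76 = $938.65
Net pay = $2053.44 − $938.65 = $1114.79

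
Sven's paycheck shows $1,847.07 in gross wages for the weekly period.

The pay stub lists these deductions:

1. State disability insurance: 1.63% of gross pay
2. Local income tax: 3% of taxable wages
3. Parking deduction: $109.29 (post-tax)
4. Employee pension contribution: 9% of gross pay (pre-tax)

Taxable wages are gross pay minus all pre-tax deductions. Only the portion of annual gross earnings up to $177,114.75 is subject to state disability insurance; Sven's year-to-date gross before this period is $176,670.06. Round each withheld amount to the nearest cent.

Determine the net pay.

$1,513.87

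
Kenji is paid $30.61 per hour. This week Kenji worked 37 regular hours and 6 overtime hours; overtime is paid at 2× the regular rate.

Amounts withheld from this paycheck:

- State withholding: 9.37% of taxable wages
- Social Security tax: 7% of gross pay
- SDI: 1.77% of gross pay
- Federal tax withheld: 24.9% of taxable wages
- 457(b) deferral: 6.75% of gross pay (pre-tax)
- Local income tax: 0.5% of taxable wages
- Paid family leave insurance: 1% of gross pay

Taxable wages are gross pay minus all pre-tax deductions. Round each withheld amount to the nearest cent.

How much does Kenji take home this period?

$765.81

Regular pay: 37 × $30.61 = $1132.57
Overtime pay: 6 × $30.61 × 2 = $367.32
Gross pay = $1132.57 + $367.32 = $1499.89
457(b) deferral: $1499.89 × 0.0675 = $101.24
Taxable wages = $1499.89 − $101.24 = $1398.65
Federal tax withheld: $1398.65 × 0.249 = $348.26
State withholding: $1398.65 × 0.0937 = $131.05
Local income tax: $1398.65 × 0.005 = $6.99
Paid family leave insurance: $1499.89 × 0.01 = $15.00
SDI: $1499.89 × 0.0177 = $26.55
Social Security tax: $1499.89 × 0.07 = $104.99
Total deductions = $101.24 + $348.26 + $131.05 + $6.99 + $15.00 + $26.55 + $104.99 = $734.08
Net pay = $1499.89 − $734.08 = $765.81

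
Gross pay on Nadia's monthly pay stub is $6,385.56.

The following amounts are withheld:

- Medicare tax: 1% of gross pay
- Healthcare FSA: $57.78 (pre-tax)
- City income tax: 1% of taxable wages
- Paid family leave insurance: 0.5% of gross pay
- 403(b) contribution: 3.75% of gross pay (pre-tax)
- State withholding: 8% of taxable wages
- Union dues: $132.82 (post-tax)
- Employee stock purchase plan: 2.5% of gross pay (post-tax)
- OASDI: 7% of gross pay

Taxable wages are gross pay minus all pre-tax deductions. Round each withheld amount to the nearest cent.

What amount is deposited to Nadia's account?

Healthcare FSA: $57.78
403(b) contribution: $6,385.56 × 0.0375 = $239.46
Pre-tax total = $57.78 + $239.46 = $297.24
Taxable wages = $6,385.56 − $297.24 = $6,088.32
State withholding: $6,088.32 × 0.08 = $487.07
City income tax: $6,088.32 × 0.01 = $60.88
OASDI: $6,385.56 × 0.07 = $446.99
Medicare tax: $6,385.56 × 0.01 = $63.86
Paid family leave insurance: $6,385.56 × 0.005 = $31.93
Union dues: $132.82
Employee stock purchase plan: $6,385.56 × 0.025 = $159.64
Total deductions = $57.78 + $239.46 + $487.07 + $60.88 + $446.99 + $63.86 + $31.93 + $132.82 + $159.64 = $1,680.43
Net pay = $6,385.56 − $1,680.43 = $4,705.13

$4,705.13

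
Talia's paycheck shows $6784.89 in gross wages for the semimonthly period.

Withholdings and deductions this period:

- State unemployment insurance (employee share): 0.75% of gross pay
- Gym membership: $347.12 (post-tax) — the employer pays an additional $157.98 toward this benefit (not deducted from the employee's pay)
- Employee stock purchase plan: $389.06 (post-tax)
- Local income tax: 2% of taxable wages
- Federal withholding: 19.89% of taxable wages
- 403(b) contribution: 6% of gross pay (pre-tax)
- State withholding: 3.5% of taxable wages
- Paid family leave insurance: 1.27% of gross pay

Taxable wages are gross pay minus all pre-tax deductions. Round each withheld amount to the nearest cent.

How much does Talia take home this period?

$3885.24

403(b) contribution: $6784.89 × 0.06 = $407.09
Taxable wages = $6784.89 − $407.09 = $6377.80
Local income tax: $6377.80 × 0.02 = $127.56
State withholding: $6377.80 × 0.035 = $223.22
Federal withholding: $6377.80 × 0.1989 = $1268.54
State unemployment insurance (employee share): $6784.89 × 0.0075 = $50.89
Paid family leave insurance: $6784.89 × 0.0127 = $86.17
Employee stock purchase plan: $389.06
Gym membership: $347.12
(Employer's $157.98 toward gym membership is not withheld from the employee.)
Total deductions = $407.09 + $127.56 + $223.22 + $1268.54 + $50.89 + $86.17 + $389.06 + $347.12 = $2899.65
Net pay = $6784.89 − $2899.65 = $3885.24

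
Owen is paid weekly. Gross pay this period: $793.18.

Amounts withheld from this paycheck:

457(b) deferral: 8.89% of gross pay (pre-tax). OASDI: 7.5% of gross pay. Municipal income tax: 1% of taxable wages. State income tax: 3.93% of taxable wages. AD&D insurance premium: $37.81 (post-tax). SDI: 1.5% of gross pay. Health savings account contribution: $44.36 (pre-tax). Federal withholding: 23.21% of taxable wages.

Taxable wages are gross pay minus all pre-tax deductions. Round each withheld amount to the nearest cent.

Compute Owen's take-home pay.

Health savings account contribution: $44.36
457(b) deferral: $793.18 × 0.0889 = $70.51
Pre-tax total = $44.36 + $70.51 = $114.87
Taxable wages = $793.18 − $114.87 = $678.31
Federal withholding: $678.31 × 0.2321 = $157.44
State income tax: $678.31 × 0.0393 = $26.66
Municipal income tax: $678.31 × 0.01 = $6.78
OASDI: $793.18 × 0.075 = $59.49
SDI: $793.18 × 0.015 = $11.90
AD&D insurance premium: $37.81
Total deductions = $44.36 + $70.51 + $157.44 + $26.66 + $6.78 + $59.49 + $11.90 + $37.81 = $414.95
Net pay = $793.18 − $414.95 = $378.23

$378.23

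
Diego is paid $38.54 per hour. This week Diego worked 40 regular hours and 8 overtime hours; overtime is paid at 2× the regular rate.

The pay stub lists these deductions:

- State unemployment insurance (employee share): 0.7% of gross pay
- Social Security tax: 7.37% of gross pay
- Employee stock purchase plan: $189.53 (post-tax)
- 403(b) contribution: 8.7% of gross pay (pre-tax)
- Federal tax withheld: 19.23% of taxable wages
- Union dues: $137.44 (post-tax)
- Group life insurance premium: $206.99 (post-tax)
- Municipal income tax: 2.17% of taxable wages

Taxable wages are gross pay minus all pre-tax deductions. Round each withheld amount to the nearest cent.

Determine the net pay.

Regular pay: 40 × $38.54 = $1,541.60
Overtime pay: 8 × $38.54 × 2 = $616.64
Gross pay = $1,541.60 + $616.64 = $2,158.24
403(b) contribution: $2,158.24 × 0.087 = $187.77
Taxable wages = $2,158.24 − $187.77 = $1,970.47
Municipal income tax: $1,970.47 × 0.0217 = $42.76
Federal tax withheld: $1,970.47 × 0.1923 = $378.92
State unemployment insurance (employee share): $2,158.24 × 0.007 = $15.11
Social Security tax: $2,158.24 × 0.0737 = $159.06
Employee stock purchase plan: $189.53
Union dues: $137.44
Group life insurance premium: $206.99
Total deductions = $187.77 + $42.76 + $378.92 + $15.11 + $159.06 + $189.53 + $137.44 + $206.99 = $1,317.58
Net pay = $2,158.24 − $1,317.58 = $840.66

$840.66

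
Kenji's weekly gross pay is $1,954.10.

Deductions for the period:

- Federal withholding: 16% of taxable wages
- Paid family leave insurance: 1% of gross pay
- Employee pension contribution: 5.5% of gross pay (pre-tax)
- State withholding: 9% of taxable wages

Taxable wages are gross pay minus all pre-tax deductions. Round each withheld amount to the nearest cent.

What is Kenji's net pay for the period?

Employee pension contribution: $1,954.10 × 0.055 = $107.48
Taxable wages = $1,954.10 − $107.48 = $1,846.62
Federal withholding: $1,846.62 × 0.16 = $295.46
State withholding: $1,846.62 × 0.09 = $166.20
Paid family leave insurance: $1,954.10 × 0.01 = $19.54
Total deductions = $107.48 + $295.46 + $166.20 + $19.54 = $588.68
Net pay = $1,954.10 − $588.68 = $1,365.42

$1,365.42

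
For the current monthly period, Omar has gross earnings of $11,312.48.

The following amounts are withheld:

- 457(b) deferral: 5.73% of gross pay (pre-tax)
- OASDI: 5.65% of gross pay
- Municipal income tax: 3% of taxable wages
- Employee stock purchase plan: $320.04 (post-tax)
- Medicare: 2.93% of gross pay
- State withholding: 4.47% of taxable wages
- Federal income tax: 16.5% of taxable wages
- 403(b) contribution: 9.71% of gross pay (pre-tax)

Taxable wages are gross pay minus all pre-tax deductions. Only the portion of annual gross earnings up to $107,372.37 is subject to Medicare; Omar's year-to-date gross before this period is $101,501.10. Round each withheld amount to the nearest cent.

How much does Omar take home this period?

$6,141.68

457(b) deferral: $11,312.48 × 0.0573 = $648.21
403(b) contribution: $11,312.48 × 0.0971 = $1,098.44
Pre-tax total = $648.21 + $1,098.44 = $1,746.65
Taxable wages = $11,312.48 − $1,746.65 = $9,565.83
State withholding: $9,565.83 × 0.0447 = $427.59
Federal income tax: $9,565.83 × 0.165 = $1,578.36
Municipal income tax: $9,565.83 × 0.03 = $286.97
OASDI: $11,312.48 × 0.0565 = $639.16
Medicare: only $107,372.37 − $101,501.10 = $5,871.27 of this check is subject → $5,871.27 × 0.0293 = $172.03
Employee stock purchase plan: $320.04
Total deductions = $648.21 + $1,098.44 + $427.59 + $1,578.36 + $286.97 + $639.16 + $172.03 + $320.04 = $5,170.80
Net pay = $11,312.48 − $5,170.80 = $6,141.68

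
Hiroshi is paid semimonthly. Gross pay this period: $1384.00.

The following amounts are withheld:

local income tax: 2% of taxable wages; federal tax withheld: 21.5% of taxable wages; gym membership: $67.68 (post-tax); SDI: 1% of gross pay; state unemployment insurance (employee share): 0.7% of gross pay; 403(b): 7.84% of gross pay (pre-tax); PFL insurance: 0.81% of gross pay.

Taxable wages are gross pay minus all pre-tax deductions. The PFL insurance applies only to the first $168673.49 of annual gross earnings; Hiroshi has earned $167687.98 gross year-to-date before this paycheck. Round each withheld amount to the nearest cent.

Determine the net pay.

$876.56

403(b): $1384.00 × 0.0784 = $108.51
Taxable wages = $1384.00 − $108.51 = $1275.49
Local income tax: $1275.49 × 0.02 = $25.51
Federal tax withheld: $1275.49 × 0.215 = $274.23
PFL insurance: only $168673.49 − $167687.98 = $985.51 of this check is subject → $985.51 × 0.0081 = $7.98
SDI: $1384.00 × 0.01 = $13.84
State unemployment insurance (employee share): $1384.00 × 0.007 = $9.69
Gym membership: $67.68
Total deductions = $108.51 + $25.51 + $274.23 + $7.98 + $13.84 + $9.69 + $67.68 = $507.44
Net pay = $1384.00 − $507.44 = $876.56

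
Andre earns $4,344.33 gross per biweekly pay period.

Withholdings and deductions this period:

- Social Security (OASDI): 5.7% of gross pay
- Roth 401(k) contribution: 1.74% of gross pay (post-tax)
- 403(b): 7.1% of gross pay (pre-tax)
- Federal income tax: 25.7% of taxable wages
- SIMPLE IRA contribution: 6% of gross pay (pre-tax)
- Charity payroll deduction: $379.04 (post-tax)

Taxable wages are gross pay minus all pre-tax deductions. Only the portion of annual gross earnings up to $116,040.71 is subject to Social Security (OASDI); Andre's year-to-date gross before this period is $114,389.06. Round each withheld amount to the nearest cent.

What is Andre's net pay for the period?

$2,256.22

403(b): $4,344.33 × 0.071 = $308.45
SIMPLE IRA contribution: $4,344.33 × 0.06 = $260.66
Pre-tax total = $308.45 + $260.66 = $569.11
Taxable wages = $4,344.33 − $569.11 = $3,775.22
Federal income tax: $3,775.22 × 0.257 = $970.23
Social Security (OASDI): only $116,040.71 − $114,389.06 = $1,651.65 of this check is subject → $1,651.65 × 0.057 = $94.14
Charity payroll deduction: $379.04
Roth 401(k) contribution: $4,344.33 × 0.0174 = $75.59
Total deductions = $308.45 + $260.66 + $970.23 + $94.14 + $379.04 + $75.59 = $2,088.11
Net pay = $4,344.33 − $2,088.11 = $2,256.22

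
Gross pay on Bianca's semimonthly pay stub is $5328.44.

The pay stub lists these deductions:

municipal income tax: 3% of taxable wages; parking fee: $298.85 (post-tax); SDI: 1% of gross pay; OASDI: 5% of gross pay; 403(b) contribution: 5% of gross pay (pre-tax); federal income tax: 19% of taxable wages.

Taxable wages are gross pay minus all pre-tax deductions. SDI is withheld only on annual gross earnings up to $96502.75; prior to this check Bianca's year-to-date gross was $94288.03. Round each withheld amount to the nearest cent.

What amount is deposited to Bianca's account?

403(b) contribution: $5328.44 × 0.05 = $266.42
Taxable wages = $5328.44 − $266.42 = $5062.02
Federal income tax: $5062.02 × 0.19 = $961.78
Municipal income tax: $5062.02 × 0.03 = $151.86
SDI: only $96502.75 − $94288.03 = $2214.72 of this check is subject → $2214.72 × 0.01 = $22.15
OASDI: $5328.44 × 0.05 = $266.42
Parking fee: $298.85
Total deductions = $266.42 + $961.78 + $151.86 + $22.15 + $266.42 + $298.85 = $1967.48
Net pay = $5328.44 − $1967.48 = $3360.96

$3360.96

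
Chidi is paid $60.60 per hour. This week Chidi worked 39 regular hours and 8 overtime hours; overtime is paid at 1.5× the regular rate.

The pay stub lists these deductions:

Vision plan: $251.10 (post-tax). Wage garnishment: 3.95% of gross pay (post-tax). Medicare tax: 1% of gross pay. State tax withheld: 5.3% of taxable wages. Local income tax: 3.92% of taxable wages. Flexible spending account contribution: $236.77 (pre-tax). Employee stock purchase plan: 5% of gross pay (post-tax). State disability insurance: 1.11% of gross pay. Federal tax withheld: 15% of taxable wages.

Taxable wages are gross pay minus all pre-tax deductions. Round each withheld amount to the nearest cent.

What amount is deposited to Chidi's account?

Regular pay: 39 × $60.60 = $2,363.40
Overtime pay: 8 × $60.60 × 1.5 = $727.20
Gross pay = $2,363.40 + $727.20 = $3,090.60
Flexible spending account contribution: $236.77
Taxable wages = $3,090.60 − $236.77 = $2,853.83
Federal tax withheld: $2,853.83 × 0.15 = $428.07
State tax withheld: $2,853.83 × 0.053 = $151.25
Local income tax: $2,853.83 × 0.0392 = $111.87
Medicare tax: $3,090.60 × 0.01 = $30.91
State disability insurance: $3,090.60 × 0.0111 = $34.31
Vision plan: $251.10
Employee stock purchase plan: $3,090.60 × 0.05 = $154.53
Wage garnishment: $3,090.60 × 0.0395 = $122.08
Total deductions = $236.77 + $428.07 + $151.25 + $111.87 + $30.91 + $34.31 + $251.10 + $154.53 + $122.08 = $1,520.89
Net pay = $3,090.60 − $1,520.89 = $1,569.71

$1,569.71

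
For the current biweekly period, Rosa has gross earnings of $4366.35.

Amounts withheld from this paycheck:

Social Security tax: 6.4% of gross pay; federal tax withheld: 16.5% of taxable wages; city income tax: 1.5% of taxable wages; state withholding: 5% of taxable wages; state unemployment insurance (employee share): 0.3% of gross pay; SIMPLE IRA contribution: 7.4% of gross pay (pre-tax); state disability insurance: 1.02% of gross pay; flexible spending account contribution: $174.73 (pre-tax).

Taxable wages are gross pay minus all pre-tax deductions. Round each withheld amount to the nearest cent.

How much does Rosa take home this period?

$2641.66

SIMPLE IRA contribution: $4366.35 × 0.074 = $323.11
Flexible spending account contribution: $174.73
Pre-tax total = $323.11 + $174.73 = $497.84
Taxable wages = $4366.35 − $497.84 = $3868.51
City income tax: $3868.51 × 0.015 = $58.03
State withholding: $3868.51 × 0.05 = $193.43
Federal tax withheld: $3868.51 × 0.165 = $638.30
State disability insurance: $4366.35 × 0.0102 = $44.54
Social Security tax: $4366.35 × 0.064 = $279.45
State unemployment insurance (employee share): $4366.35 × 0.003 = $13.10
Total deductions = $323.11 + $174.73 + $58.03 + $193.43 + $638.30 + $44.54 + $279.45 + $13.10 = $1724.69
Net pay = $4366.35 − $1724.69 = $2641.66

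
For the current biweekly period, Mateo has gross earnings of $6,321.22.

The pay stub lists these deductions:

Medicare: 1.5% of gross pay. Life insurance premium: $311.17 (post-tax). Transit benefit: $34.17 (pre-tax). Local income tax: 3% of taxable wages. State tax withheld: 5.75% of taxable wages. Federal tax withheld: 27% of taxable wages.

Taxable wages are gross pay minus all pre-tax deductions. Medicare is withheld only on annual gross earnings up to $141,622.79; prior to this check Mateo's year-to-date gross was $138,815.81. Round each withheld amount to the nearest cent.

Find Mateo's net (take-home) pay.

$3,686.16

Transit benefit: $34.17
Taxable wages = $6,321.22 − $34.17 = $6,287.05
Local income tax: $6,287.05 × 0.03 = $188.61
State tax withheld: $6,287.05 × 0.0575 = $361.51
Federal tax withheld: $6,287.05 × 0.27 = $1,697.50
Medicare: only $141,622.79 − $138,815.81 = $2,806.98 of this check is subject → $2,806.98 × 0.015 = $42.10
Life insurance premium: $311.17
Total deductions = $34.17 + $188.61 + $361.51 + $1,697.50 + $42.10 + $311.17 = $2,635.06
Net pay = $6,321.22 − $2,635.06 = $3,686.16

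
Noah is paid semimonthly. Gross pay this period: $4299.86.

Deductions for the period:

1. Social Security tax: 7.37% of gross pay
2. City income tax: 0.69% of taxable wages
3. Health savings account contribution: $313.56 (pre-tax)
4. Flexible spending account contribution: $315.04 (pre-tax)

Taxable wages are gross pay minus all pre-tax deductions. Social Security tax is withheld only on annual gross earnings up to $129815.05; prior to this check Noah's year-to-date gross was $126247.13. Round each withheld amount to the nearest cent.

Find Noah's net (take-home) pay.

Flexible spending account contribution: $315.04
Health savings account contribution: $313.56
Pre-tax total = $315.04 + $313.56 = $628.60
Taxable wages = $4299.86 − $628.60 = $3671.26
City income tax: $3671.26 × 0.0069 = $25.33
Social Security tax: only $129815.05 − $126247.13 = $3567.92 of this check is subject → $3567.92 × 0.0737 = $262.96
Total deductions = $315.04 + $313.56 + $25.33 + $262.96 = $916.89
Net pay = $4299.86 − $916.89 = $3382.97

$3382.97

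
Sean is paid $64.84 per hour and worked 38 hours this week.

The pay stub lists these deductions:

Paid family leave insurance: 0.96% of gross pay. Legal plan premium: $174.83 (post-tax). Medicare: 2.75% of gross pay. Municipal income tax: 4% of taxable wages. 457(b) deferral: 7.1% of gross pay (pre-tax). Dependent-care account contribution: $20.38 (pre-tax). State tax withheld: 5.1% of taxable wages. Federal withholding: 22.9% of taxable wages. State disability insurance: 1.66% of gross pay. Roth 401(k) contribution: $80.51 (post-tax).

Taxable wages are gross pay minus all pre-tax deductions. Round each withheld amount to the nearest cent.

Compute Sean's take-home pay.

Gross pay: 38 × $64.84 = $2,463.92
Dependent-care account contribution: $20.38
457(b) deferral: $2,463.92 × 0.071 = $174.94
Pre-tax total = $20.38 + $174.94 = $195.32
Taxable wages = $2,463.92 − $195.32 = $2,268.60
Municipal income tax: $2,268.60 × 0.04 = $90.74
Federal withholding: $2,268.60 × 0.229 = $519.51
State tax withheld: $2,268.60 × 0.051 = $115.70
Paid family leave insurance: $2,463.92 × 0.0096 = $23.65
State disability insurance: $2,463.92 × 0.0166 = $40.90
Medicare: $2,463.92 × 0.0275 = $67.76
Roth 401(k) contribution: $80.51
Legal plan premium: $174.83
Total deductions = $20.38 + $174.94 + $90.74 + $519.51 + $115.70 + $23.65 + $40.90 + $67.76 + $80.51 + $174.83 = $1,308.92
Net pay = $2,463.92 − $1,308.92 = $1,155.00

$1,155.00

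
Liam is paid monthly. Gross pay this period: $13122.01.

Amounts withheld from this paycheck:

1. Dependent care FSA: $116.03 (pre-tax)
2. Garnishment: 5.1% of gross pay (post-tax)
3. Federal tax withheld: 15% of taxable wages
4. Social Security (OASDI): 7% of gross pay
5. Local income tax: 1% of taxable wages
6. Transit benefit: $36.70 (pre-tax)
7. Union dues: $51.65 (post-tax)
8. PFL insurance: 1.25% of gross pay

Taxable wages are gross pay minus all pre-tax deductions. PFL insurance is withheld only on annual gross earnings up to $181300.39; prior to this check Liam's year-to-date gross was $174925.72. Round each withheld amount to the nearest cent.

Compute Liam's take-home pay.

$9175.11

Dependent care FSA: $116.03
Transit benefit: $36.70
Pre-tax total = $116.03 + $36.70 = $152.73
Taxable wages = $13122.01 − $152.73 = $12969.28
Federal tax withheld: $12969.28 × 0.15 = $1945.39
Local income tax: $12969.28 × 0.01 = $129.69
PFL insurance: only $181300.39 − $174925.72 = $6374.67 of this check is subject → $6374.67 × 0.0125 = $79.68
Social Security (OASDI): $13122.01 × 0.07 = $918.54
Union dues: $51.65
Garnishment: $13122.01 × 0.051 = $669.22
Total deductions = $116.03 + $36.70 + $1945.39 + $129.69 + $79.68 + $918.54 + $51.65 + $669.22 = $3946.90
Net pay = $13122.01 − $3946.90 = $9175.11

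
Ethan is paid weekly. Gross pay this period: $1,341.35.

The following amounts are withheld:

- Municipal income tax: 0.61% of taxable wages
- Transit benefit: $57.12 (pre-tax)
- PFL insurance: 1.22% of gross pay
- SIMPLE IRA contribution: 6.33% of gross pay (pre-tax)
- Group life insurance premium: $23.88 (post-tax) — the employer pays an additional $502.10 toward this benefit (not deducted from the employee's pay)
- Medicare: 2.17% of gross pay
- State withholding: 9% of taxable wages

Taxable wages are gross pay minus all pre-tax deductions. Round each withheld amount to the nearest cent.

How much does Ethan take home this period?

$1,014.71

SIMPLE IRA contribution: $1,341.35 × 0.0633 = $84.91
Transit benefit: $57.12
Pre-tax total = $84.91 + $57.12 = $142.03
Taxable wages = $1,341.35 − $142.03 = $1,199.32
State withholding: $1,199.32 × 0.09 = $107.94
Municipal income tax: $1,199.32 × 0.0061 = $7.32
PFL insurance: $1,341.35 × 0.0122 = $16.36
Medicare: $1,341.35 × 0.0217 = $29.11
Group life insurance premium: $23.88
(Employer's $502.10 toward group life insurance premium is not withheld from the employee.)
Total deductions = $84.91 + $57.12 + $107.94 + $7.32 + $16.36 + $29.11 + $23.88 = $326.64
Net pay = $1,341.35 − $326.64 = $1,014.71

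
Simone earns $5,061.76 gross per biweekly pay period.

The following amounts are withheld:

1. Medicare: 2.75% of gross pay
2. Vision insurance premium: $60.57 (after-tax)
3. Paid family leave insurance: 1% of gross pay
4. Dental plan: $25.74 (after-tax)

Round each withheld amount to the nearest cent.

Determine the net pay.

$4,785.63

Paid family leave insurance: $5,061.76 × 0.01 = $50.62
Medicare: $5,061.76 × 0.0275 = $139.20
Dental plan: $25.74
Vision insurance premium: $60.57
Total deductions = $50.62 + $139.20 + $25.74 + $60.57 = $276.13
Net pay = $5,061.76 − $276.13 = $4,785.63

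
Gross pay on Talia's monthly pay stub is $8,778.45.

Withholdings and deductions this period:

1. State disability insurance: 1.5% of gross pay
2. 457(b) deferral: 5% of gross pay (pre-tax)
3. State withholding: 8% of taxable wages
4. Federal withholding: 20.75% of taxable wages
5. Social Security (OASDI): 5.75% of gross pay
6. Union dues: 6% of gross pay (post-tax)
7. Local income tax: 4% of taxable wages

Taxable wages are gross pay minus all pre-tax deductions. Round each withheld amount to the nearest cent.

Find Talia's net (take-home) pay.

$4,445.19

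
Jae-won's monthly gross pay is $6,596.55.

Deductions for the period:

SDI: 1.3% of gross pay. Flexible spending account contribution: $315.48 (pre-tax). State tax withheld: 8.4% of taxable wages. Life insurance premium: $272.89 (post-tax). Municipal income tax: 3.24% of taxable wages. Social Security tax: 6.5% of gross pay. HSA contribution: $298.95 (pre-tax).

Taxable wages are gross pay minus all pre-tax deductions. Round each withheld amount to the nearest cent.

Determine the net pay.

$4,498.37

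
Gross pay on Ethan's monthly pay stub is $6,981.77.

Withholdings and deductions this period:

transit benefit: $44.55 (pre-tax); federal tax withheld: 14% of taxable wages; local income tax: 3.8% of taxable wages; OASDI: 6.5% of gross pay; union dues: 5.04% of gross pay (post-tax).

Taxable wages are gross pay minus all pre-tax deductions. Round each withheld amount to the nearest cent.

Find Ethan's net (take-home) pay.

Transit benefit: $44.55
Taxable wages = $6,981.77 − $44.55 = $6,937.22
Local income tax: $6,937.22 × 0.038 = $263.61
Federal tax withheld: $6,937.22 × 0.14 = $971.21
OASDI: $6,981.77 × 0.065 = $453.82
Union dues: $6,981.77 × 0.0504 = $351.88
Total deductions = $44.55 + $263.61 + $971.21 + $453.82 + $351.88 = $2,085.07
Net pay = $6,981.77 − $2,085.07 = $4,896.70

$4,896.70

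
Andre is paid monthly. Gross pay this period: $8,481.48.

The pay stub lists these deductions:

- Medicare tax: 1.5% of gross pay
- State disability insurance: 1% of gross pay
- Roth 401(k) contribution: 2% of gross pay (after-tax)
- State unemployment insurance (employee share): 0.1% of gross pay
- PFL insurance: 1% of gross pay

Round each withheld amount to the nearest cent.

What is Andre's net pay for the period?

$8,006.53

State disability insurance: $8,481.48 × 0.01 = $84.81
State unemployment insurance (employee share): $8,481.48 × 0.001 = $8.48
Medicare tax: $8,481.48 × 0.015 = $127.22
PFL insurance: $8,481.48 × 0.01 = $84.81
Roth 401(k) contribution: $8,481.48 × 0.02 = $169.63
Total deductions = $84.81 + $8.48 + $127.22 + $84.81 + $169.63 = $474.95
Net pay = $8,481.48 − $474.95 = $8,006.53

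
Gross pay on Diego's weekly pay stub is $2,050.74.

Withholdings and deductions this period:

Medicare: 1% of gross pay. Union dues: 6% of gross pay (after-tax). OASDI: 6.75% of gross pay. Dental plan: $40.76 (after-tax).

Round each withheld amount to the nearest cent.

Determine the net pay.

Medicare: $2,050.74 × 0.01 = $20.51
OASDI: $2,050.74 × 0.0675 = $138.42
Dental plan: $40.76
Union dues: $2,050.74 × 0.06 = $123.04
Total deductions = $20.51 + $138.42 + $40.76 + $123.04 = $322.73
Net pay = $2,050.74 − $322.73 = $1,728.01

$1,728.01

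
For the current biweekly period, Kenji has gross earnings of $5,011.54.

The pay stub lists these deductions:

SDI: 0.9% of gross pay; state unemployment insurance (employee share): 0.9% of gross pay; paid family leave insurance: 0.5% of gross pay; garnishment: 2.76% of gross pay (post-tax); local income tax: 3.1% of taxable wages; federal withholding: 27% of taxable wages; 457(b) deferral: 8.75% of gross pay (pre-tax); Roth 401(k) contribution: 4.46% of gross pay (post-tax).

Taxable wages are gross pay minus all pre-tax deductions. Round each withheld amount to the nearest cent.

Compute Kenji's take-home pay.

$2,719.46

457(b) deferral: $5,011.54 × 0.0875 = $438.51
Taxable wages = $5,011.54 − $438.51 = $4,573.03
Local income tax: $4,573.03 × 0.031 = $141.76
Federal withholding: $4,573.03 × 0.27 = $1,234.72
SDI: $5,011.54 × 0.009 = $45.10
State unemployment insurance (employee share): $5,011.54 × 0.009 = $45.10
Paid family leave insurance: $5,011.54 × 0.005 = $25.06
Garnishment: $5,011.54 × 0.0276 = $138.32
Roth 401(k) contribution: $5,011.54 × 0.0446 = $223.51
Total deductions = $438.51 + $141.76 + $1,234.72 + $45.10 + $45.10 + $25.06 + $138.32 + $223.51 = $2,292.08
Net pay = $5,011.54 − $2,292.08 = $2,719.46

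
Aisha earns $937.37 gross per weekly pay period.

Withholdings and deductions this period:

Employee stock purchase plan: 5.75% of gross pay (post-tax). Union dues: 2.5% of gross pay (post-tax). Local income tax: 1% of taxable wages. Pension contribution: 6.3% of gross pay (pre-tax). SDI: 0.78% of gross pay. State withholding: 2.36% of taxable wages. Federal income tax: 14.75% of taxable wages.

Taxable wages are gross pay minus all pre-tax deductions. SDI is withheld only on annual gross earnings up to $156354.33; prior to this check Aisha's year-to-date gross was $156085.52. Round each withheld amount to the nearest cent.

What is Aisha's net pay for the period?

$639.83

Pension contribution: $937.37 × 0.063 = $59.05
Taxable wages = $937.37 − $59.05 = $878.32
State withholding: $878.32 × 0.0236 = $20.73
Local income tax: $878.32 × 0.01 = $8.78
Federal income tax: $878.32 × 0.1475 = $129.55
SDI: only $156354.33 − $156085.52 = $268.81 of this check is subject → $268.81 × 0.0078 = $2.10
Employee stock purchase plan: $937.37 × 0.0575 = $53.90
Union dues: $937.37 × 0.025 = $23.43
Total deductions = $59.05 + $20.73 + $8.78 + $129.55 + $2.10 + $53.90 + $23.43 = $297.54
Net pay = $937.37 − $297.54 = $639.83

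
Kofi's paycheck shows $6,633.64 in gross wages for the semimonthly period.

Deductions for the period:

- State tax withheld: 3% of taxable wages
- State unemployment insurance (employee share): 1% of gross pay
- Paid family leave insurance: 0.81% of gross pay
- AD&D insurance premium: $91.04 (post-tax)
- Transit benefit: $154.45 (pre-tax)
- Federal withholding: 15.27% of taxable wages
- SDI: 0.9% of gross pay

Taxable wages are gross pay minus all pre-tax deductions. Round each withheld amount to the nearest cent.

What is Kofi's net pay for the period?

Transit benefit: $154.45
Taxable wages = $6,633.64 − $154.45 = $6,479.19
Federal withholding: $6,479.19 × 0.1527 = $989.37
State tax withheld: $6,479.19 × 0.03 = $194.38
Paid family leave insurance: $6,633.64 × 0.0081 = $53.73
State unemployment insurance (employee share): $6,633.64 × 0.01 = $66.34
SDI: $6,633.64 × 0.009 = $59.70
AD&D insurance premium: $91.04
Total deductions = $154.45 + $989.37 + $194.38 + $53.73 + $66.34 + $59.70 + $91.04 = $1,609.01
Net pay = $6,633.64 − $1,609.01 = $5,024.63

$5,024.63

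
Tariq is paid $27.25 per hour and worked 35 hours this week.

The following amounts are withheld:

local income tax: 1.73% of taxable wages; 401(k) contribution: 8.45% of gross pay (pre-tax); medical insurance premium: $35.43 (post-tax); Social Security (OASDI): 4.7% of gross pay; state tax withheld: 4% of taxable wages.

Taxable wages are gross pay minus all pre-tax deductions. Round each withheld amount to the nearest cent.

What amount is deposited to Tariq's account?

$742.86

Gross pay: 35 × $27.25 = $953.75
401(k) contribution: $953.75 × 0.0845 = $80.59
Taxable wages = $953.75 − $80.59 = $873.16
State tax withheld: $873.16 × 0.04 = $34.93
Local income tax: $873.16 × 0.0173 = $15.11
Social Security (OASDI): $953.75 × 0.047 = $44.83
Medical insurance premium: $35.43
Total deductions = $80.59 + $34.93 + $15.11 + $44.83 + $35.43 = $210.89
Net pay = $953.75 − $210.89 = $742.86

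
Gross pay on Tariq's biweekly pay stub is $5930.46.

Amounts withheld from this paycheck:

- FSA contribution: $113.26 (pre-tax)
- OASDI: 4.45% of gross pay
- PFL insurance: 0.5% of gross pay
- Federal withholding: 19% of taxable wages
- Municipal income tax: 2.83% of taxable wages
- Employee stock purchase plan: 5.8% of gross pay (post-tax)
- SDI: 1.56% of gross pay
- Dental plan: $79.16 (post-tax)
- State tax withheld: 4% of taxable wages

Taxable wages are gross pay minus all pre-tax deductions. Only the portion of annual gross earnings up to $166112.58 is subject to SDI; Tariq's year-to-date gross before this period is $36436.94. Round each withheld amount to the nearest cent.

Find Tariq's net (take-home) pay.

FSA contribution: $113.26
Taxable wages = $5930.46 − $113.26 = $5817.20
State tax withheld: $5817.20 × 0.04 = $232.69
Federal withholding: $5817.20 × 0.19 = $1105.27
Municipal income tax: $5817.20 × 0.0283 = $164.63
OASDI: $5930.46 × 0.0445 = $263.91
SDI: cap not yet reached, full $5930.46 is subject → $5930.46 × 0.0156 = $92.52
PFL insurance: $5930.46 × 0.005 = $29.65
Employee stock purchase plan: $5930.46 × 0.058 = $343.97
Dental plan: $79.16
Total deductions = $113.26 + $232.69 + $1105.27 + $164.63 + $263.91 + $92.52 + $29.65 + $343.97 + $79.16 = $2425.06
Net pay = $5930.46 − $2425.06 = $3505.40

$3505.40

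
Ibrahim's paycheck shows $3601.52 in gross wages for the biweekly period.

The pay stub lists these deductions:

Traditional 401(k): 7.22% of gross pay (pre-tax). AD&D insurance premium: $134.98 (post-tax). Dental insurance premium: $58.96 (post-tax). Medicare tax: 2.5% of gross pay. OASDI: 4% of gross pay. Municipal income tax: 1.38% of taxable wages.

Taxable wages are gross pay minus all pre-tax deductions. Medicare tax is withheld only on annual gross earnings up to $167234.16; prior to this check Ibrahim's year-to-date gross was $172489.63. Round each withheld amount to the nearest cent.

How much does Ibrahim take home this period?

$2957.38

Traditional 401(k): $3601.52 × 0.0722 = $260.03
Taxable wages = $3601.52 − $260.03 = $3341.49
Municipal income tax: $3341.49 × 0.0138 = $46.11
Medicare tax: annual cap $167234.16 already reached (YTD $172489.63), so $0.00
OASDI: $3601.52 × 0.04 = $144.06
Dental insurance premium: $58.96
AD&D insurance premium: $134.98
Total deductions = $260.03 + $46.11 + $0.00 + $144.06 + $58.96 + $134.98 = $644.14
Net pay = $3601.52 − $644.14 = $2957.38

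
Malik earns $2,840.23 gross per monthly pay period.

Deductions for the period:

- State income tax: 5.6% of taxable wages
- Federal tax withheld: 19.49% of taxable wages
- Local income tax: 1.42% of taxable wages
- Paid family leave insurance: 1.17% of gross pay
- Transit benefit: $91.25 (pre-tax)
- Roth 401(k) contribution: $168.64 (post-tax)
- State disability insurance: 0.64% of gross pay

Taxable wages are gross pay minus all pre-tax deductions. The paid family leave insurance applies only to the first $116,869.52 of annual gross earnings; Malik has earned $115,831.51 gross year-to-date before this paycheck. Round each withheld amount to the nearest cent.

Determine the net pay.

$1,821.26

Transit benefit: $91.25
Taxable wages = $2,840.23 − $91.25 = $2,748.98
State income tax: $2,748.98 × 0.056 = $153.94
Local income tax: $2,748.98 × 0.0142 = $39.04
Federal tax withheld: $2,748.98 × 0.1949 = $535.78
State disability insurance: $2,840.23 × 0.0064 = $18.18
Paid family leave insurance: only $116,869.52 − $115,831.51 = $1,038.01 of this check is subject → $1,038.01 × 0.0117 = $12.14
Roth 401(k) contribution: $168.64
Total deductions = $91.25 + $153.94 + $39.04 + $535.78 + $18.18 + $12.14 + $168.64 = $1,018.97
Net pay = $2,840.23 − $1,018.97 = $1,821.26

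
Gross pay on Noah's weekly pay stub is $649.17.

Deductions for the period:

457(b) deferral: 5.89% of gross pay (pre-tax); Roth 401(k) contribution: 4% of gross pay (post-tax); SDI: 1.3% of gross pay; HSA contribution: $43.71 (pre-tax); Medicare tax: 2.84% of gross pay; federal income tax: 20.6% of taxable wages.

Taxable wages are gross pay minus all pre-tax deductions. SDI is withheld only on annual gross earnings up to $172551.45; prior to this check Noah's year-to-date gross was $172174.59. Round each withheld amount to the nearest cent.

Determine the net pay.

HSA contribution: $43.71
457(b) deferral: $649.17 × 0.0589 = $38.24
Pre-tax total = $43.71 + $38.24 = $81.95
Taxable wages = $649.17 − $81.95 = $567.22
Federal income tax: $567.22 × 0.206 = $116.85
SDI: only $172551.45 − $172174.59 = $376.86 of this check is subject → $376.86 × 0.013 = $4.90
Medicare tax: $649.17 × 0.0284 = $18.44
Roth 401(k) contribution: $649.17 × 0.04 = $25.97
Total deductions = $43.71 + $38.24 + $116.85 + $4.90 + $18.44 + $25.97 = $248.11
Net pay = $649.17 − $248.11 = $401.06

$401.06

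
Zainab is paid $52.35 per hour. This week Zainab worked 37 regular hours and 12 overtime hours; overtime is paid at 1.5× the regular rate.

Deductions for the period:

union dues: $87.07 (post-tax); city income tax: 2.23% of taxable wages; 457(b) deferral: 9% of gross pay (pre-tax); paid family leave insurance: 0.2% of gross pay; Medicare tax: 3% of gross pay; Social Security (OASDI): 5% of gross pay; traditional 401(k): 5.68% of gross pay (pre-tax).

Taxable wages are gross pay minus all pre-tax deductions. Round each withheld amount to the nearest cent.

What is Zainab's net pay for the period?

$2078.63

Regular pay: 37 × $52.35 = $1936.95
Overtime pay: 12 × $52.35 × 1.5 = $942.30
Gross pay = $1936.95 + $942.30 = $2879.25
Traditional 401(k): $2879.25 × 0.0568 = $163.54
457(b) deferral: $2879.25 × 0.09 = $259.13
Pre-tax total = $163.54 + $259.13 = $422.67
Taxable wages = $2879.25 − $422.67 = $2456.58
City income tax: $2456.58 × 0.0223 = $54.78
Social Security (OASDI): $2879.25 × 0.05 = $143.96
Medicare tax: $2879.25 × 0.03 = $86.38
Paid family leave insurance: $2879.25 × 0.002 = $5.76
Union dues: $87.07
Total deductions = $163.54 + $259.13 + $54.78 + $143.96 + $86.38 + $5.76 + $87.07 = $800.62
Net pay = $2879.25 − $800.62 = $2078.63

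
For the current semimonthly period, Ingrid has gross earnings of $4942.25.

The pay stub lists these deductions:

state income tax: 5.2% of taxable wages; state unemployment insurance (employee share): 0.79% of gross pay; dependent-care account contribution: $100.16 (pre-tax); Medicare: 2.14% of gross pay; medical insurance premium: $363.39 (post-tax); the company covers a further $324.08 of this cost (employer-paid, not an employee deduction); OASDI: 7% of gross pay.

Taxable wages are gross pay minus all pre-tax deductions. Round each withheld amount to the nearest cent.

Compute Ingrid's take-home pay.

$3736.15

Dependent-care account contribution: $100.16
Taxable wages = $4942.25 − $100.16 = $4842.09
State income tax: $4842.09 × 0.052 = $251.79
OASDI: $4942.25 × 0.07 = $345.96
State unemployment insurance (employee share): $4942.25 × 0.0079 = $39.04
Medicare: $4942.25 × 0.0214 = $105.76
Medical insurance premium: $363.39
(Employer's $324.08 toward medical insurance premium is not withheld from the employee.)
Total deductions = $100.16 + $251.79 + $345.96 + $39.04 + $105.76 + $363.39 = $1206.10
Net pay = $4942.25 − $1206.10 = $3736.15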